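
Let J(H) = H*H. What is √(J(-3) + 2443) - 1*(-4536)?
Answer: 4536 + 2*√613 ≈ 4585.5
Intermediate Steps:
J(H) = H²
√(J(-3) + 2443) - 1*(-4536) = √((-3)² + 2443) - 1*(-4536) = √(9 + 2443) + 4536 = √2452 + 4536 = 2*√613 + 4536 = 4536 + 2*√613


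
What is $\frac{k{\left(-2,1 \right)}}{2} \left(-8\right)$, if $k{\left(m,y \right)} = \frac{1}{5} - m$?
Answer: $- \frac{44}{5} \approx -8.8$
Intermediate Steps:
$k{\left(m,y \right)} = \frac{1}{5} - m$
$\frac{k{\left(-2,1 \right)}}{2} \left(-8\right) = \frac{\frac{1}{5} - -2}{2} \left(-8\right) = \left(\frac{1}{5} + 2\right) \frac{1}{2} \left(-8\right) = \frac{11}{5} \cdot \frac{1}{2} \left(-8\right) = \frac{11}{10} \left(-8\right) = - \frac{44}{5}$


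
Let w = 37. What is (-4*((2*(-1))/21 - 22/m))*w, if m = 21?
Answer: 1184/7 ≈ 169.14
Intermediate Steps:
(-4*((2*(-1))/21 - 22/m))*w = -4*((2*(-1))/21 - 22/21)*37 = -4*(-2*1/21 - 22*1/21)*37 = -4*(-2/21 - 22/21)*37 = -4*(-8/7)*37 = (32/7)*37 = 1184/7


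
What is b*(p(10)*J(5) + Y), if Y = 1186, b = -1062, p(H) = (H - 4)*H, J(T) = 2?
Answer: -1386972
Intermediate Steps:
p(H) = H*(-4 + H) (p(H) = (-4 + H)*H = H*(-4 + H))
b*(p(10)*J(5) + Y) = -1062*((10*(-4 + 10))*2 + 1186) = -1062*((10*6)*2 + 1186) = -1062*(60*2 + 1186) = -1062*(120 + 1186) = -1062*1306 = -1386972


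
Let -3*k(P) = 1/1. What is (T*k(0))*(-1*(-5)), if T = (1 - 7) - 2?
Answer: 40/3 ≈ 13.333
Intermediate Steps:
k(P) = -⅓ (k(P) = -⅓/1 = -⅓*1 = -⅓)
T = -8 (T = -6 - 2 = -8)
(T*k(0))*(-1*(-5)) = (-8*(-⅓))*(-1*(-5)) = (8/3)*5 = 40/3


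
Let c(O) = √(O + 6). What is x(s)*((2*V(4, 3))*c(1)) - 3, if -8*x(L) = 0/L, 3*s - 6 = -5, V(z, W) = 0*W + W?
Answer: -3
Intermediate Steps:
V(z, W) = W (V(z, W) = 0 + W = W)
c(O) = √(6 + O)
s = ⅓ (s = 2 + (⅓)*(-5) = 2 - 5/3 = ⅓ ≈ 0.33333)
x(L) = 0 (x(L) = -0/L = -⅛*0 = 0)
x(s)*((2*V(4, 3))*c(1)) - 3 = 0*((2*3)*√(6 + 1)) - 3 = 0*(6*√7) - 3 = 0 - 3 = -3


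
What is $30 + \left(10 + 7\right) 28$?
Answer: $506$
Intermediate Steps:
$30 + \left(10 + 7\right) 28 = 30 + 17 \cdot 28 = 30 + 476 = 506$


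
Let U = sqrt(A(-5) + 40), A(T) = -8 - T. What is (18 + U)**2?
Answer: (18 + sqrt(37))**2 ≈ 579.98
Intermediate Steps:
U = sqrt(37) (U = sqrt((-8 - 1*(-5)) + 40) = sqrt((-8 + 5) + 40) = sqrt(-3 + 40) = sqrt(37) ≈ 6.0828)
(18 + U)**2 = (18 + sqrt(37))**2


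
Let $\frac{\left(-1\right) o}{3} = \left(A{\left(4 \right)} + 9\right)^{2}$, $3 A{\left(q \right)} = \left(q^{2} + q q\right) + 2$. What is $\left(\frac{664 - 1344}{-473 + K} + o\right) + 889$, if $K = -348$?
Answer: $- \frac{863294}{2463} \approx -350.5$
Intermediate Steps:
$A{\left(q \right)} = \frac{2}{3} + \frac{2 q^{2}}{3}$ ($A{\left(q \right)} = \frac{\left(q^{2} + q q\right) + 2}{3} = \frac{\left(q^{2} + q^{2}\right) + 2}{3} = \frac{2 q^{2} + 2}{3} = \frac{2 + 2 q^{2}}{3} = \frac{2}{3} + \frac{2 q^{2}}{3}$)
$o = - \frac{3721}{3}$ ($o = - 3 \left(\left(\frac{2}{3} + \frac{2 \cdot 4^{2}}{3}\right) + 9\right)^{2} = - 3 \left(\left(\frac{2}{3} + \frac{2}{3} \cdot 16\right) + 9\right)^{2} = - 3 \left(\left(\frac{2}{3} + \frac{32}{3}\right) + 9\right)^{2} = - 3 \left(\frac{34}{3} + 9\right)^{2} = - 3 \left(\frac{61}{3}\right)^{2} = \left(-3\right) \frac{3721}{9} = - \frac{3721}{3} \approx -1240.3$)
$\left(\frac{664 - 1344}{-473 + K} + o\right) + 889 = \left(\frac{664 - 1344}{-473 - 348} - \frac{3721}{3}\right) + 889 = \left(- \frac{680}{-821} - \frac{3721}{3}\right) + 889 = \left(\left(-680\right) \left(- \frac{1}{821}\right) - \frac{3721}{3}\right) + 889 = \left(\frac{680}{821} - \frac{3721}{3}\right) + 889 = - \frac{3052901}{2463} + 889 = - \frac{863294}{2463}$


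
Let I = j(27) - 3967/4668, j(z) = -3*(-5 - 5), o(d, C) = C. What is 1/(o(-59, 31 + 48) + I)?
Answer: 4668/504845 ≈ 0.0092464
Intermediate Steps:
j(z) = 30 (j(z) = -3*(-10) = 30)
I = 136073/4668 (I = 30 - 3967/4668 = 136073/4668 ≈ 29.150)
1/(o(-59, 31 + 48) + I) = 1/((31 + 48) + 136073/4668) = 1/(79 + 136073/4668) = 1/(504845/4668) = 4668/504845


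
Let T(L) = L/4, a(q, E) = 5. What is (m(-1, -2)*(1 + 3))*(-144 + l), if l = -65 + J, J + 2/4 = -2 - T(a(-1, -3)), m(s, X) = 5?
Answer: -4255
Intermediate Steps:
T(L) = L/4 (T(L) = L*(¼) = L/4)
J = -15/4 (J = -½ + (-2 - 5/4) = -½ - 13/4 = -15/4 ≈ -3.7500)
l = -275/4 (l = -65 - 15/4 = -275/4 ≈ -68.750)
(m(-1, -2)*(1 + 3))*(-144 + l) = (5*(1 + 3))*(-144 - 275/4) = (5*4)*(-851/4) = 20*(-851/4) = -4255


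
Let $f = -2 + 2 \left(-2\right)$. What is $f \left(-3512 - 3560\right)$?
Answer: $42432$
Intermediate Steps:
$f = -6$ ($f = -2 - 4 = -6$)
$f \left(-3512 - 3560\right) = - 6 \left(-3512 - 3560\right) = \left(-6\right) \left(-7072\right) = 42432$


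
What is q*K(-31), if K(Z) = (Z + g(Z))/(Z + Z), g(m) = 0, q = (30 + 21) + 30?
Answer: 81/2 ≈ 40.500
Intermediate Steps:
q = 81 (q = 51 + 30 = 81)
K(Z) = ½ (K(Z) = (Z + 0)/(Z + Z) = Z/((2*Z)) = Z*(1/(2*Z)) = ½)
q*K(-31) = 81*(½) = 81/2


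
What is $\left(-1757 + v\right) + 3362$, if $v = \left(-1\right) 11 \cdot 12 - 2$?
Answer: $1471$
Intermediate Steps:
$v = -134$ ($v = \left(-11\right) 12 - 2 = -132 - 2 = -134$)
$\left(-1757 + v\right) + 3362 = \left(-1757 - 134\right) + 3362 = -1891 + 3362 = 1471$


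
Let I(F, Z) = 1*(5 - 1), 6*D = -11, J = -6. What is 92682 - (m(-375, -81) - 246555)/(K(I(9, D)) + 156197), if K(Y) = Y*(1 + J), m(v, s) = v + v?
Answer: 4825014673/52059 ≈ 92684.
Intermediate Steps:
D = -11/6 (D = (⅙)*(-11) = -11/6 ≈ -1.8333)
I(F, Z) = 4 (I(F, Z) = 1*4 = 4)
m(v, s) = 2*v
K(Y) = -5*Y (K(Y) = Y*(1 - 6) = Y*(-5) = -5*Y)
92682 - (m(-375, -81) - 246555)/(K(I(9, D)) + 156197) = 92682 - (2*(-375) - 246555)/(-5*4 + 156197) = 92682 - (-750 - 246555)/(-20 + 156197) = 92682 - (-247305)/156177 = 92682 - 1*(-82435/52059) = 92682 + 82435/52059 = 4825014673/52059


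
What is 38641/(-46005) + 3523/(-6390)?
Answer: -27266107/19598130 ≈ -1.3913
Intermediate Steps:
38641/(-46005) + 3523/(-6390) = 38641*(-1/46005) + 3523*(-1/6390) = -38641/46005 - 3523/6390 = -27266107/19598130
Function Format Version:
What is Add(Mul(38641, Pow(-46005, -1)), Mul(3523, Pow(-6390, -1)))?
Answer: Rational(-27266107, 19598130) ≈ -1.3913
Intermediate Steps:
Add(Mul(38641, Pow(-46005, -1)), Mul(3523, Pow(-6390, -1))) = Add(Mul(38641, Rational(-1, 46005)), Mul(3523, Rational(-1, 6390))) = Add(Rational(-38641, 46005), Rational(-3523, 6390)) = Rational(-27266107, 19598130)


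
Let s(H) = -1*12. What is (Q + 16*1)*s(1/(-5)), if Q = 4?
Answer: -240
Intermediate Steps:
s(H) = -12
(Q + 16*1)*s(1/(-5)) = (4 + 16*1)*(-12) = (4 + 16)*(-12) = 20*(-12) = -240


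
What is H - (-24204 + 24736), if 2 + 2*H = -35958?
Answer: -18512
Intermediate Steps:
H = -17980 (H = -1 + (½)*(-35958) = -1 - 17979 = -17980)
H - (-24204 + 24736) = -17980 - (-24204 + 24736) = -17980 - 1*532 = -17980 - 532 = -18512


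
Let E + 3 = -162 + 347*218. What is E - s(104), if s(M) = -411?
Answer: 75892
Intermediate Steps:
E = 75481 (E = -3 + (-162 + 347*218) = -3 + (-162 + 75646) = -3 + 75484 = 75481)
E - s(104) = 75481 - 1*(-411) = 75481 + 411 = 75892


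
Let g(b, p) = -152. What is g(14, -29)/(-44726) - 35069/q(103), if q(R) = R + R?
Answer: -41275389/242462 ≈ -170.23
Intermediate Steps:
q(R) = 2*R
g(14, -29)/(-44726) - 35069/q(103) = -152/(-44726) - 35069/(2*103) = -152*(-1/44726) - 35069/206 = 4/1177 - 35069*1/206 = 4/1177 - 35069/206 = -41275389/242462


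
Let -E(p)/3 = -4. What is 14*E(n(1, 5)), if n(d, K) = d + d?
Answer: 168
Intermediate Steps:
n(d, K) = 2*d
E(p) = 12 (E(p) = -3*(-4) = 12)
14*E(n(1, 5)) = 14*12 = 168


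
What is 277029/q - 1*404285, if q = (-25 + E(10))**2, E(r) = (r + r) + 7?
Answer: -1340111/4 ≈ -3.3503e+5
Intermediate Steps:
E(r) = 7 + 2*r (E(r) = 2*r + 7 = 7 + 2*r)
q = 4 (q = (-25 + (7 + 2*10))**2 = (-25 + (7 + 20))**2 = (-25 + 27)**2 = 2**2 = 4)
277029/q - 1*404285 = 277029/4 - 1*404285 = 277029*(1/4) - 404285 = 277029/4 - 404285 = -1340111/4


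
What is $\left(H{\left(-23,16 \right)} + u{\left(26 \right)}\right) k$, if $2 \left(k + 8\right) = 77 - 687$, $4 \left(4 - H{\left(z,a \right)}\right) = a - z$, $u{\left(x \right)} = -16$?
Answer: $\frac{27231}{4} \approx 6807.8$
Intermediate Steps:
$H{\left(z,a \right)} = 4 - \frac{a}{4} + \frac{z}{4}$ ($H{\left(z,a \right)} = 4 - \frac{a - z}{4} = 4 - \left(- \frac{z}{4} + \frac{a}{4}\right) = 4 - \frac{a}{4} + \frac{z}{4}$)
$k = -313$ ($k = -8 + \frac{77 - 687}{2} = -8 + \frac{1}{2} \left(-610\right) = -8 - 305 = -313$)
$\left(H{\left(-23,16 \right)} + u{\left(26 \right)}\right) k = \left(\left(4 - 4 + \frac{1}{4} \left(-23\right)\right) - 16\right) \left(-313\right) = \left(\left(4 - 4 - \frac{23}{4}\right) - 16\right) \left(-313\right) = \left(- \frac{23}{4} - 16\right) \left(-313\right) = \left(- \frac{87}{4}\right) \left(-313\right) = \frac{27231}{4}$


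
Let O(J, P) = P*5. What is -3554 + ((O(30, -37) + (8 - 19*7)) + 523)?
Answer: -3341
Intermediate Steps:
O(J, P) = 5*P
-3554 + ((O(30, -37) + (8 - 19*7)) + 523) = -3554 + ((5*(-37) + (8 - 19*7)) + 523) = -3554 + ((-185 + (8 - 133)) + 523) = -3554 + ((-185 - 125) + 523) = -3554 + (-310 + 523) = -3554 + 213 = -3341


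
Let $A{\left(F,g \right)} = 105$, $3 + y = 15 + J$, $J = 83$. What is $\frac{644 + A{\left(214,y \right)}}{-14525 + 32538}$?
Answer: $\frac{749}{18013} \approx 0.041581$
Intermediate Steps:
$y = 95$ ($y = -3 + \left(15 + 83\right) = -3 + 98 = 95$)
$\frac{644 + A{\left(214,y \right)}}{-14525 + 32538} = \frac{644 + 105}{-14525 + 32538} = \frac{749}{18013}$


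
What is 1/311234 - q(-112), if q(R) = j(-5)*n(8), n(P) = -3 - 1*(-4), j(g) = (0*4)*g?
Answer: 1/311234 ≈ 3.2130e-6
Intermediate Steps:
j(g) = 0 (j(g) = 0*g = 0)
n(P) = 1 (n(P) = -3 + 4 = 1)
q(R) = 0 (q(R) = 0*1 = 0)
1/311234 - q(-112) = 1/311234 - 1*0 = 1/311234 + 0 = 1/311234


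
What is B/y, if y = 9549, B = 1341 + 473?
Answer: 1814/9549 ≈ 0.18997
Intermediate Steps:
B = 1814
B/y = 1814/9549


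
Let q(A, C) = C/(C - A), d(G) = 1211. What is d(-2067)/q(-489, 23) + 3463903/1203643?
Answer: 746376846345/27683789 ≈ 26961.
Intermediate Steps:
d(-2067)/q(-489, 23) + 3463903/1203643 = 1211/((-1*23/(-489 - 1*23))) + 3463903/1203643 = 1211/((-1*23/(-489 - 23))) + 3463903*(1/1203643) = 1211/((-1*23/(-512))) + 3463903/1203643 = 1211/((-1*23*(-1/512))) + 3463903/1203643 = 1211/(23/512) + 3463903/1203643 = 1211*(512/23) + 3463903/1203643 = 620032/23 + 3463903/1203643 = 746376846345/27683789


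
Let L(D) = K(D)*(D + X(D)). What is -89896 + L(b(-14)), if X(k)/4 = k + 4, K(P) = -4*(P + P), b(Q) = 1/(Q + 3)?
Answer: -10876048/121 ≈ -89885.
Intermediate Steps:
b(Q) = 1/(3 + Q)
K(P) = -8*P
X(k) = 16 + 4*k (X(k) = 4*(k + 4) = 4*(4 + k) = 16 + 4*k)
L(D) = -8*D*(16 + 5*D) (L(D) = (-8*D)*(D + (16 + 4*D)) = (-8*D)*(16 + 5*D) = -8*D*(16 + 5*D))
-89896 + L(b(-14)) = -89896 - 8*(16 + 5/(3 - 14))/(3 - 14) = -89896 - 8*(16 + 5/(-11))/(-11) = -89896 - 8*(-1/11)*(16 + 5*(-1/11)) = -89896 - 8*(-1/11)*(16 - 5/11) = -89896 - 8*(-1/11)*171/11 = -89896 + 1368/121 = -10876048/121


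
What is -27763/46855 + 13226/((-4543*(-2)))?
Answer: 183724806/212862265 ≈ 0.86312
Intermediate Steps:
-27763/46855 + 13226/((-4543*(-2))) = -27763*1/46855 + 13226/9086 = -27763/46855 + 13226*(1/9086) = -27763/46855 + 6613/4543 = 183724806/212862265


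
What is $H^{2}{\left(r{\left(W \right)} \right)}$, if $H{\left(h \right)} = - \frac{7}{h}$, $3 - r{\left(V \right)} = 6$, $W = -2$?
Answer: $\frac{49}{9} \approx 5.4444$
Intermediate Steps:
$r{\left(V \right)} = -3$ ($r{\left(V \right)} = 3 - 6 = -3$)
$H^{2}{\left(r{\left(W \right)} \right)} = \left(- \frac{7}{-3}\right)^{2} = \left(\left(-7\right) \left(- \frac{1}{3}\right)\right)^{2} = \left(\frac{7}{3}\right)^{2} = \frac{49}{9}$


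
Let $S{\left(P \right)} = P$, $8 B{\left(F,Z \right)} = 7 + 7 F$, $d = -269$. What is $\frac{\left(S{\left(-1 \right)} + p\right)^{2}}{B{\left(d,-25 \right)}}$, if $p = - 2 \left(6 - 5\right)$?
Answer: $- \frac{18}{469} \approx -0.03838$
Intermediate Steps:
$B{\left(F,Z \right)} = \frac{7}{8} + \frac{7 F}{8}$ ($B{\left(F,Z \right)} = \frac{7 + 7 F}{8} = \frac{7}{8} + \frac{7 F}{8}$)
$p = -2$ ($p = \left(-2\right) 1 = -2$)
$\frac{\left(S{\left(-1 \right)} + p\right)^{2}}{B{\left(d,-25 \right)}} = \frac{\left(-1 - 2\right)^{2}}{\frac{7}{8} + \frac{7}{8} \left(-269\right)} = \frac{\left(-3\right)^{2}}{\frac{7}{8} - \frac{1883}{8}} = \frac{9}{- \frac{469}{2}} = 9 \left(- \frac{2}{469}\right) = - \frac{18}{469}$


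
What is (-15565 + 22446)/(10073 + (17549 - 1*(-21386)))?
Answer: 6881/49008 ≈ 0.14041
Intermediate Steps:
(-15565 + 22446)/(10073 + (17549 - 1*(-21386))) = 6881/(10073 + (17549 + 21386)) = 6881/(10073 + 38935) = 6881/49008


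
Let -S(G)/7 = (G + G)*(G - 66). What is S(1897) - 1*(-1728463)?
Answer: -46899235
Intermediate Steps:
S(G) = -14*G*(-66 + G) (S(G) = -7*(G + G)*(G - 66) = -7*2*G*(-66 + G) = -14*G*(-66 + G))
S(1897) - 1*(-1728463) = 14*1897*(66 - 1*1897) - 1*(-1728463) = 14*1897*(66 - 1897) + 1728463 = 14*1897*(-1831) + 1728463 = -48627698 + 1728463 = -46899235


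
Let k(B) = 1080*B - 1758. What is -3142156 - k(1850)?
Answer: -5138398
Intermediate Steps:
k(B) = -1758 + 1080*B
-3142156 - k(1850) = -3142156 - (-1758 + 1080*1850) = -3142156 - (-1758 + 1998000) = -3142156 - 1*1996242 = -3142156 - 1996242 = -5138398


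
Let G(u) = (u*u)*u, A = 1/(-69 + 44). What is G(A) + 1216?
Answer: 18999999/15625 ≈ 1216.0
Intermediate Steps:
A = -1/25 (A = 1/(-25) = -1/25 ≈ -0.040000)
G(u) = u³ (G(u) = u²*u = u³)
G(A) + 1216 = (-1/25)³ + 1216 = -1/15625 + 1216 = 18999999/15625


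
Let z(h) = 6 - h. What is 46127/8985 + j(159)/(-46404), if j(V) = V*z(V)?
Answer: 262117267/46326660 ≈ 5.6580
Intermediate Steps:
j(V) = V*(6 - V)
46127/8985 + j(159)/(-46404) = 46127/8985 + (159*(6 - 1*159))/(-46404) = 46127*(1/8985) + (159*(6 - 159))*(-1/46404) = 46127/8985 + (159*(-153))*(-1/46404) = 46127/8985 - 24327*(-1/46404) = 46127/8985 + 2703/5156 = 262117267/46326660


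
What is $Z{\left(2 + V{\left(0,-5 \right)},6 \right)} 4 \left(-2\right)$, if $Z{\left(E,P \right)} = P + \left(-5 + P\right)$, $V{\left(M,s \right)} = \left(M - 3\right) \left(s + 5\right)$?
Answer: $-56$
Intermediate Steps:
$V{\left(M,s \right)} = \left(-3 + M\right) \left(5 + s\right)$ ($V{\left(M,s \right)} = \left(M - 3\right) \left(5 + s\right) = \left(-3 + M\right) \left(5 + s\right)$)
$Z{\left(E,P \right)} = -5 + 2 P$
$Z{\left(2 + V{\left(0,-5 \right)},6 \right)} 4 \left(-2\right) = \left(-5 + 2 \cdot 6\right) 4 \left(-2\right) = \left(-5 + 12\right) 4 \left(-2\right) = 7 \cdot 4 \left(-2\right) = 28 \left(-2\right) = -56$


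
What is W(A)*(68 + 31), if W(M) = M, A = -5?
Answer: -495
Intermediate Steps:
W(A)*(68 + 31) = -5*(68 + 31) = -5*99 = -495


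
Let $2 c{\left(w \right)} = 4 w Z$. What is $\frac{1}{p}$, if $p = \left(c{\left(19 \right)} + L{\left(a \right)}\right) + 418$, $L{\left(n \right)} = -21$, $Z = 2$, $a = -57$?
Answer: $\frac{1}{473} \approx 0.0021142$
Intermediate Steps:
$c{\left(w \right)} = 4 w$ ($c{\left(w \right)} = \frac{4 w 2}{2} = \frac{8 w}{2} = 4 w$)
$p = 473$ ($p = \left(4 \cdot 19 - 21\right) + 418 = \left(76 - 21\right) + 418 = 55 + 418 = 473$)
$\frac{1}{p} = \frac{1}{473}$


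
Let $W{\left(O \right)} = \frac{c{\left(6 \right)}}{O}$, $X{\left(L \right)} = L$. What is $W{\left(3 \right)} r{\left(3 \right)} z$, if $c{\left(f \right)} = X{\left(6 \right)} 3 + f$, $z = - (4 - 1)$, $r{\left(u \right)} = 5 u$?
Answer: $-360$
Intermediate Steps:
$z = -3$ ($z = \left(-1\right) 3 = -3$)
$c{\left(f \right)} = 18 + f$ ($c{\left(f \right)} = 6 \cdot 3 + f = 18 + f$)
$W{\left(O \right)} = \frac{24}{O}$ ($W{\left(O \right)} = \frac{18 + 6}{O} = \frac{24}{O}$)
$W{\left(3 \right)} r{\left(3 \right)} z = \frac{24}{3} \cdot 5 \cdot 3 \left(-3\right) = 24 \cdot \frac{1}{3} \cdot 15 \left(-3\right) = 8 \cdot 15 \left(-3\right) = 120 \left(-3\right) = -360$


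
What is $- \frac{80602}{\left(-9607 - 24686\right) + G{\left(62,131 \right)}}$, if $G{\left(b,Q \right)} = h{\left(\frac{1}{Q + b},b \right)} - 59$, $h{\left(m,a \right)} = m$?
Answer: $\frac{15556186}{6629935} \approx 2.3464$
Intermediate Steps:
$G{\left(b,Q \right)} = -59 + \frac{1}{Q + b}$ ($G{\left(b,Q \right)} = \frac{1}{Q + b} - 59 = -59 + \frac{1}{Q + b}$)
$- \frac{80602}{\left(-9607 - 24686\right) + G{\left(62,131 \right)}} = - \frac{80602}{\left(-9607 - 24686\right) - \left(59 - \frac{1}{131 + 62}\right)} = - \frac{80602}{-34293 - \left(59 - \frac{1}{193}\right)} = - \frac{80602}{-34293 + \left(-59 + \frac{1}{193}\right)} = - \frac{80602}{-34293 - \frac{11386}{193}} = - \frac{80602}{- \frac{6629935}{193}} = \left(-80602\right) \left(- \frac{193}{6629935}\right) = \frac{15556186}{6629935}$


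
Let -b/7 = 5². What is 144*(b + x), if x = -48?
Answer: -32112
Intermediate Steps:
b = -175 (b = -7*5² = -7*25 = -175)
144*(b + x) = 144*(-175 - 48) = 144*(-223) = -32112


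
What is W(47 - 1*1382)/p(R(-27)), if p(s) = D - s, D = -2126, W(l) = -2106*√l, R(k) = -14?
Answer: 351*I*√1335/352 ≈ 36.434*I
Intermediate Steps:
p(s) = -2126 - s
W(47 - 1*1382)/p(R(-27)) = (-2106*√(47 - 1*1382))/(-2126 - 1*(-14)) = (-2106*√(47 - 1382))/(-2126 + 14) = -2106*I*√1335/(-2112) = -2106*I*√1335*(-1/2112) = 351*I*√1335/352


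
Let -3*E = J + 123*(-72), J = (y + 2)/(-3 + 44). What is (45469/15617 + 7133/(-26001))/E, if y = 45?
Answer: 43904579728/49139603931411 ≈ 0.00089347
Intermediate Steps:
J = 47/41 (J = (45 + 2)/(-3 + 44) = 47/41 ≈ 1.1463)
E = 363049/123 (E = -(47/41 + 123*(-72))/3 = -(47/41 - 8856)/3 = -⅓*(-363049/41) = 363049/123 ≈ 2951.6)
(45469/15617 + 7133/(-26001))/E = (45469/15617 + 7133/(-26001))/(363049/123) = (45469*(1/15617) + 7133*(-1/26001))*(123/363049) = (45469/15617 - 7133/26001)*(123/363049) = (1070843408/406057617)*(123/363049) = 43904579728/49139603931411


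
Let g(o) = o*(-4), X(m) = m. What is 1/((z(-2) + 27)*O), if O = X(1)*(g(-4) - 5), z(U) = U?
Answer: 1/275 ≈ 0.0036364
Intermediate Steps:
g(o) = -4*o
O = 11 (O = 1*(-4*(-4) - 5) = 1*(16 - 5) = 1*11 = 11)
1/((z(-2) + 27)*O) = 1/((-2 + 27)*11) = 1/(25*11) = 1/275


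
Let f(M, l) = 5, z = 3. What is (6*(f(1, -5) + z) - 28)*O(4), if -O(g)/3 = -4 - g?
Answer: 480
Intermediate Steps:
O(g) = 12 + 3*g (O(g) = -3*(-4 - g) = 12 + 3*g)
(6*(f(1, -5) + z) - 28)*O(4) = (6*(5 + 3) - 28)*(12 + 3*4) = (6*8 - 28)*(12 + 12) = (48 - 28)*24 = 20*24 = 480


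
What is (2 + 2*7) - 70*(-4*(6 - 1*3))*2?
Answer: 1696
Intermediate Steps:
(2 + 2*7) - 70*(-4*(6 - 1*3))*2 = (2 + 14) - 70*(-4*(6 - 3))*2 = 16 - 70*(-4*3)*2 = 16 - (-840)*2 = 16 - 70*(-24) = 16 + 1680 = 1696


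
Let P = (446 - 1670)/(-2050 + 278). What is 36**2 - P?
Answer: 573822/443 ≈ 1295.3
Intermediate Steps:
P = 306/443 (P = -1224/(-1772) = -1224*(-1/1772) = 306/443 ≈ 0.69074)
36**2 - P = 36**2 - 1*306/443 = 1296 - 306/443 = 573822/443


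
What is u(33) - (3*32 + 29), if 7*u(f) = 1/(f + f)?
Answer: -57749/462 ≈ -125.00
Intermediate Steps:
u(f) = 1/(14*f) (u(f) = 1/(7*(f + f)) = 1/(7*((2*f))) = (1/(2*f))/7 = 1/(14*f))
u(33) - (3*32 + 29) = (1/14)/33 - (3*32 + 29) = (1/14)*(1/33) - (96 + 29) = 1/462 - 1*125 = 1/462 - 125 = -57749/462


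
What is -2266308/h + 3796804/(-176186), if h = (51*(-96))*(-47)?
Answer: -17680304213/563090456 ≈ -31.399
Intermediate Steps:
h = 230112 (h = -4896*(-47) = 230112)
-2266308/h + 3796804/(-176186) = -2266308/230112 + 3796804/(-176186) = -2266308*1/230112 + 3796804*(-1/176186) = -62953/6392 - 1898402/88093 = -17680304213/563090456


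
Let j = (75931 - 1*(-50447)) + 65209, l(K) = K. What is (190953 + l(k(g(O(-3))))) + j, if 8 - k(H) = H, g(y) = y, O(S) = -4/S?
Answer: 1147640/3 ≈ 3.8255e+5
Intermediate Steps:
k(H) = 8 - H
j = 191587 (j = (75931 + 50447) + 65209 = 126378 + 65209 = 191587)
(190953 + l(k(g(O(-3))))) + j = (190953 + (8 - (-4)/(-3))) + 191587 = (190953 + (8 - (-4)*(-1)/3)) + 191587 = (190953 + (8 - 1*4/3)) + 191587 = (190953 + (8 - 4/3)) + 191587 = (190953 + 20/3) + 191587 = 572879/3 + 191587 = 1147640/3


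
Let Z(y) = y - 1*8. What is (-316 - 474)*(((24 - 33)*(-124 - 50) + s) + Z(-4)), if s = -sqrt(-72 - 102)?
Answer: -1227660 + 790*I*sqrt(174) ≈ -1.2277e+6 + 10421.0*I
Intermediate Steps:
Z(y) = -8 + y (Z(y) = y - 8 = -8 + y)
s = -I*sqrt(174) (s = -sqrt(-174) = -I*sqrt(174) ≈ -13.191*I)
(-316 - 474)*(((24 - 33)*(-124 - 50) + s) + Z(-4)) = (-316 - 474)*(((24 - 33)*(-124 - 50) - I*sqrt(174)) + (-8 - 4)) = -790*((-9*(-174) - I*sqrt(174)) - 12) = -790*((1566 - I*sqrt(174)) - 12) = -790*(1554 - I*sqrt(174)) = -1227660 + 790*I*sqrt(174)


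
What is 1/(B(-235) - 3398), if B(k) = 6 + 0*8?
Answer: -1/3392 ≈ -0.00029481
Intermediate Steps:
B(k) = 6 (B(k) = 6 + 0 = 6)
1/(B(-235) - 3398) = 1/(6 - 3398) = 1/(-3392) = -1/3392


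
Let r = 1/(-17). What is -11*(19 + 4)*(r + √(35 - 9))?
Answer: 253/17 - 253*√26 ≈ -1275.2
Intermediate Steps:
r = -1/17 (r = 1*(-1/17) = -1/17 ≈ -0.058824)
-11*(19 + 4)*(r + √(35 - 9)) = -11*(19 + 4)*(-1/17 + √(35 - 9)) = -253*(-1/17 + √26) = -11*(-23/17 + 23*√26) = 253/17 - 253*√26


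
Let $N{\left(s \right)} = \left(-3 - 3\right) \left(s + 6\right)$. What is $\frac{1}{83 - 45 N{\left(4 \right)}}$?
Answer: $\frac{1}{2783} \approx 0.00035932$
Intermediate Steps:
$N{\left(s \right)} = -36 - 6 s$ ($N{\left(s \right)} = - 6 \left(6 + s\right) = -36 - 6 s$)
$\frac{1}{83 - 45 N{\left(4 \right)}} = \frac{1}{83 - 45 \left(-36 - 24\right)} = \frac{1}{83 - -2700} = \frac{1}{83 + 2700} = \frac{1}{2783}$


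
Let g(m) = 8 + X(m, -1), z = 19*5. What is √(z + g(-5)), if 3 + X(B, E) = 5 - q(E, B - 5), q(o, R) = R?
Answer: √115 ≈ 10.724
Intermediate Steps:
X(B, E) = 7 - B (X(B, E) = -3 + (5 - (B - 5)) = -3 + (5 - (-5 + B)) = -3 + (5 + (5 - B)) = -3 + (10 - B) = 7 - B)
z = 95
g(m) = 15 - m (g(m) = 8 + (7 - m) = 15 - m)
√(z + g(-5)) = √(95 + (15 - 1*(-5))) = √(95 + (15 + 5)) = √(95 + 20) = √115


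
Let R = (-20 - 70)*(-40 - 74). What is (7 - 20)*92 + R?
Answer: 9064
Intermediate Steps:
R = 10260 (R = -90*(-114) = 10260)
(7 - 20)*92 + R = (7 - 20)*92 + 10260 = -13*92 + 10260 = -1196 + 10260 = 9064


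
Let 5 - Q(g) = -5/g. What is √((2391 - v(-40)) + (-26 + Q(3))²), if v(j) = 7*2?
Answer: √24757/3 ≈ 52.448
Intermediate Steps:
v(j) = 14
Q(g) = 5 + 5/g (Q(g) = 5 - (-5)/g = 5 + 5/g)
√((2391 - v(-40)) + (-26 + Q(3))²) = √((2391 - 1*14) + (-26 + (5 + 5/3))²) = √((2391 - 14) + (-26 + (5 + 5*(⅓)))²) = √(2377 + (-26 + (5 + 5/3))²) = √(2377 + (-26 + 20/3)²) = √(2377 + (-58/3)²) = √(2377 + 3364/9) = √(24757/9) = √24757/3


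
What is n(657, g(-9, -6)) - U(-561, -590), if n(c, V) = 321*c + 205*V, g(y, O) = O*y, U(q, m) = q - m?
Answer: 221938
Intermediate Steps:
n(c, V) = 205*V + 321*c
n(657, g(-9, -6)) - U(-561, -590) = (205*(-6*(-9)) + 321*657) - (-561 - 1*(-590)) = (205*54 + 210897) - (-561 + 590) = (11070 + 210897) - 1*29 = 221967 - 29 = 221938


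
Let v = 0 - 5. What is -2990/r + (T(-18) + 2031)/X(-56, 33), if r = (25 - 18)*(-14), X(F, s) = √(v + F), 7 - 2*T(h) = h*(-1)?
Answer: 1495/49 - 4051*I*√61/122 ≈ 30.51 - 259.34*I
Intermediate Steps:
T(h) = 7/2 + h/2 (T(h) = 7/2 - h*(-1)/2 = 7/2 - (-1)*h/2 = 7/2 + h/2)
v = -5
X(F, s) = √(-5 + F)
r = -98 (r = 7*(-14) = -98)
-2990/r + (T(-18) + 2031)/X(-56, 33) = -2990/(-98) + ((7/2 + (½)*(-18)) + 2031)/(√(-5 - 56)) = -2990*(-1/98) + ((7/2 - 9) + 2031)/(√(-61)) = 1495/49 + (-11/2 + 2031)/((I*√61)) = 1495/49 + 4051*(-I*√61/61)/2 = 1495/49 - 4051*I*√61/122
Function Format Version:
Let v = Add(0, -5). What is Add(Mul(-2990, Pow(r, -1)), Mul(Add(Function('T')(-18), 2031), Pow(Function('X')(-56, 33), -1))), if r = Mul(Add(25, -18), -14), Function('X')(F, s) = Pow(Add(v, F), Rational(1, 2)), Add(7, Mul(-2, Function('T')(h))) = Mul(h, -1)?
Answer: Add(Rational(1495, 49), Mul(Rational(-4051, 122), I, Pow(61, Rational(1, 2)))) ≈ Add(30.510, Mul(-259.34, I))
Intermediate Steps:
Function('T')(h) = Add(Rational(7, 2), Mul(Rational(1, 2), h)) (Function('T')(h) = Add(Rational(7, 2), Mul(Rational(-1, 2), Mul(h, -1))) = Add(Rational(7, 2), Mul(Rational(-1, 2), Mul(-1, h))) = Add(Rational(7, 2), Mul(Rational(1, 2), h)))
v = -5
Function('X')(F, s) = Pow(Add(-5, F), Rational(1, 2))
r = -98 (r = Mul(7, -14) = -98)
Add(Mul(-2990, Pow(r, -1)), Mul(Add(Function('T')(-18), 2031), Pow(Function('X')(-56, 33), -1))) = Add(Mul(-2990, Pow(-98, -1)), Mul(Add(Add(Rational(7, 2), Mul(Rational(1, 2), -18)), 2031), Pow(Pow(Add(-5, -56), Rational(1, 2)), -1))) = Add(Mul(-2990, Rational(-1, 98)), Mul(Add(Add(Rational(7, 2), -9), 2031), Pow(Pow(-61, Rational(1, 2)), -1))) = Add(Rational(1495, 49), Mul(Add(Rational(-11, 2), 2031), Pow(Mul(I, Pow(61, Rational(1, 2))), -1))) = Add(Rational(1495, 49), Mul(Rational(4051, 2), Mul(Rational(-1, 61), I, Pow(61, Rational(1, 2))))) = Add(Rational(1495, 49), Mul(Rational(-4051, 122), I, Pow(61, Rational(1, 2))))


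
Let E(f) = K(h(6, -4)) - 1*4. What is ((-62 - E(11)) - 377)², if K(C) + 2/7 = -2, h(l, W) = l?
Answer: 9174841/49 ≈ 1.8724e+5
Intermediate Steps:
K(C) = -16/7 (K(C) = -2/7 - 2 = -16/7)
E(f) = -44/7 (E(f) = -16/7 - 1*4 = -16/7 - 4 = -44/7)
((-62 - E(11)) - 377)² = ((-62 - 1*(-44/7)) - 377)² = ((-62 + 44/7) - 377)² = (-390/7 - 377)² = (-3029/7)² = 9174841/49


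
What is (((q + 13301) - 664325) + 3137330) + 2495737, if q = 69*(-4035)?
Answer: 4703628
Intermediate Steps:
q = -278415
(((q + 13301) - 664325) + 3137330) + 2495737 = (((-278415 + 13301) - 664325) + 3137330) + 2495737 = ((-265114 - 664325) + 3137330) + 2495737 = (-929439 + 3137330) + 2495737 = 2207891 + 2495737 = 4703628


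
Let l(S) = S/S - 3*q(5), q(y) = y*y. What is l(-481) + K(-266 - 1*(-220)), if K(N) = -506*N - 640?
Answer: 22562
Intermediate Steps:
q(y) = y**2
K(N) = -640 - 506*N
l(S) = -74 (l(S) = S/S - 3*5**2 = 1 - 3*25 = 1 - 75 = -74)
l(-481) + K(-266 - 1*(-220)) = -74 + (-640 - 506*(-266 - 1*(-220))) = -74 + (-640 - 506*(-266 + 220)) = -74 + (-640 - 506*(-46)) = -74 + (-640 + 23276) = -74 + 22636 = 22562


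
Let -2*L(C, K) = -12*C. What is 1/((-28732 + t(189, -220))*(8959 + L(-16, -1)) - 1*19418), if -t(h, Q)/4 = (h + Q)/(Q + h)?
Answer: -1/254706586 ≈ -3.9261e-9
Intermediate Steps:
t(h, Q) = -4 (t(h, Q) = -4*(h + Q)/(Q + h) = -4*(Q + h)/(Q + h) = -4*1 = -4)
L(C, K) = 6*C (L(C, K) = -(-6)*C = 6*C)
1/((-28732 + t(189, -220))*(8959 + L(-16, -1)) - 1*19418) = 1/((-28732 - 4)*(8959 + 6*(-16)) - 1*19418) = 1/(-28736*(8959 - 96) - 19418) = 1/(-28736*8863 - 19418) = 1/(-254687168 - 19418) = 1/(-254706586) = -1/254706586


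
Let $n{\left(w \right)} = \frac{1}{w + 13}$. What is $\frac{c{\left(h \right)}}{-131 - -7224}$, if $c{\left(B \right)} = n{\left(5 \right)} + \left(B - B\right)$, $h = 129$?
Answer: $\frac{1}{127674} \approx 7.8325 \cdot 10^{-6}$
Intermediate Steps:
$n{\left(w \right)} = \frac{1}{13 + w}$
$c{\left(B \right)} = \frac{1}{18}$ ($c{\left(B \right)} = \frac{1}{13 + 5} + \left(B - B\right) = \frac{1}{18} + 0 = \frac{1}{18}$)
$\frac{c{\left(h \right)}}{-131 - -7224} = \frac{1}{18 \left(-131 - -7224\right)} = \frac{1}{18 \left(-131 + 7224\right)} = \frac{1}{18 \cdot 7093} = \frac{1}{18} \cdot \frac{1}{7093} = \frac{1}{127674}$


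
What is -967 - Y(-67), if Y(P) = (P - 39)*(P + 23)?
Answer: -5631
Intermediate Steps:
Y(P) = (-39 + P)*(23 + P)
-967 - Y(-67) = -967 - (-897 + (-67)² - 16*(-67)) = -967 - (-897 + 4489 + 1072) = -967 - 1*4664 = -967 - 4664 = -5631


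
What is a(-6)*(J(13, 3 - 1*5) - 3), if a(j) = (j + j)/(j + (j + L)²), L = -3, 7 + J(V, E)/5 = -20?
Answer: 552/25 ≈ 22.080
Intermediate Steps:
J(V, E) = -135 (J(V, E) = -35 + 5*(-20) = -35 - 100 = -135)
a(j) = 2*j/(j + (-3 + j)²) (a(j) = (j + j)/(j + (j - 3)²) = (2*j)/(j + (-3 + j)²) = 2*j/(j + (-3 + j)²))
a(-6)*(J(13, 3 - 1*5) - 3) = (2*(-6)/(-6 + (-3 - 6)²))*(-135 - 3) = (2*(-6)/(-6 + (-9)²))*(-138) = (2*(-6)/(-6 + 81))*(-138) = (2*(-6)/75)*(-138) = (2*(-6)*(1/75))*(-138) = -4/25*(-138) = 552/25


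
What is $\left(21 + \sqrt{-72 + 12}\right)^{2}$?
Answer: $381 + 84 i \sqrt{15} \approx 381.0 + 325.33 i$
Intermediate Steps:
$\left(21 + \sqrt{-72 + 12}\right)^{2} = \left(21 + \sqrt{-60}\right)^{2} = \left(21 + 2 i \sqrt{15}\right)^{2}$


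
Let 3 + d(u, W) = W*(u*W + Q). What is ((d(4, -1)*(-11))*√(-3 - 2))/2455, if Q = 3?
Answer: 22*I*√5/2455 ≈ 0.020038*I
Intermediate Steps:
d(u, W) = -3 + W*(3 + W*u) (d(u, W) = -3 + W*(u*W + 3) = -3 + W*(W*u + 3) = -3 + W*(3 + W*u))
((d(4, -1)*(-11))*√(-3 - 2))/2455 = (((-3 + 3*(-1) + 4*(-1)²)*(-11))*√(-3 - 2))/2455 = (((-3 - 3 + 4*1)*(-11))*√(-5))*(1/2455) = (((-3 - 3 + 4)*(-11))*(I*√5))*(1/2455) = ((-2*(-11))*(I*√5))*(1/2455) = (22*(I*√5))*(1/2455) = (22*I*√5)*(1/2455) = 22*I*√5/2455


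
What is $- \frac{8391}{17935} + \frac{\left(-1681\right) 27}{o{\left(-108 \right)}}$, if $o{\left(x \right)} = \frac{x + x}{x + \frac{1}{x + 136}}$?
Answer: $- \frac{91141505489}{4017440} \approx -22686.0$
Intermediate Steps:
$o{\left(x \right)} = \frac{2 x}{x + \frac{1}{136 + x}}$
$- \frac{8391}{17935} + \frac{\left(-1681\right) 27}{o{\left(-108 \right)}} = - \frac{8391}{17935} + \frac{\left(-1681\right) 27}{2 \left(-108\right) \frac{1}{1 + \left(-108\right)^{2} + 136 \left(-108\right)} \left(136 - 108\right)} = \left(-8391\right) \frac{1}{17935} - \frac{45387}{2 \left(-108\right) \frac{1}{1 + 11664 - 14688} \cdot 28} = - \frac{8391}{17935} - \frac{45387}{2 \left(-108\right) \frac{1}{-3023} \cdot 28} = - \frac{8391}{17935} - \frac{45387}{2 \left(-108\right) \left(- \frac{1}{3023}\right) 28} = - \frac{8391}{17935} - \frac{45387}{\frac{6048}{3023}} = - \frac{8391}{17935} - \frac{5081663}{224} = - \frac{91141505489}{4017440}$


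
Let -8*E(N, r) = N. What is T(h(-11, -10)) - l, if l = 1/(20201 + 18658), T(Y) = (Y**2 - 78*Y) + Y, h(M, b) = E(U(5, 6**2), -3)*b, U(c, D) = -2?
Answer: 30892901/155436 ≈ 198.75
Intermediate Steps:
E(N, r) = -N/8
h(M, b) = b/4 (h(M, b) = (-1/8*(-2))*b = b/4)
T(Y) = Y**2 - 77*Y
l = 1/38859 ≈ 2.5734e-5
T(h(-11, -10)) - l = ((1/4)*(-10))*(-77 + (1/4)*(-10)) - 1*1/38859 = -5*(-77 - 5/2)/2 - 1/38859 = -5/2*(-159/2) - 1/38859 = 795/4 - 1/38859 = 30892901/155436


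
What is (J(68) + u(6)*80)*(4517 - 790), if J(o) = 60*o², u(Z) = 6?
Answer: 1035807840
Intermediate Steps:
(J(68) + u(6)*80)*(4517 - 790) = (60*68² + 6*80)*(4517 - 790) = (60*4624 + 480)*3727 = (277440 + 480)*3727 = 277920*3727 = 1035807840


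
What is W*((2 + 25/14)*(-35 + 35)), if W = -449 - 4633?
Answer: 0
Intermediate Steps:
W = -5082
W*((2 + 25/14)*(-35 + 35)) = -5082*(2 + 25/14)*(-35 + 35) = -5082*(2 + 25*(1/14))*0 = -5082*(2 + 25/14)*0 = -19239*0 = -5082*0 = 0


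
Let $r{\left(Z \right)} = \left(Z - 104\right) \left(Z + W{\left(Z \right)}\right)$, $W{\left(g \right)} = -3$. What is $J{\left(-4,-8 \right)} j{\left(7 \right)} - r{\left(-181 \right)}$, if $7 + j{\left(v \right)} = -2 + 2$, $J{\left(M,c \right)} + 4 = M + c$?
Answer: $-52328$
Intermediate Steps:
$J{\left(M,c \right)} = -4 + M + c$ ($J{\left(M,c \right)} = -4 + \left(M + c\right) = -4 + M + c$)
$j{\left(v \right)} = -7$ ($j{\left(v \right)} = -7 + \left(-2 + 2\right) = -7 + 0 = -7$)
$r{\left(Z \right)} = \left(-104 + Z\right) \left(-3 + Z\right)$ ($r{\left(Z \right)} = \left(Z - 104\right) \left(Z - 3\right) = \left(-104 + Z\right) \left(-3 + Z\right)$)
$J{\left(-4,-8 \right)} j{\left(7 \right)} - r{\left(-181 \right)} = \left(-4 - 4 - 8\right) \left(-7\right) - \left(312 + \left(-181\right)^{2} - -19367\right) = \left(-16\right) \left(-7\right) - \left(312 + 32761 + 19367\right) = 112 - 52440 = -52328$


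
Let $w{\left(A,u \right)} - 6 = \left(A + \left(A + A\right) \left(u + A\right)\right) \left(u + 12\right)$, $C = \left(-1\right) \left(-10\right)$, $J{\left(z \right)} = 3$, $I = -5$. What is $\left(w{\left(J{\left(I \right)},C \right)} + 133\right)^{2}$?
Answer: $3690241$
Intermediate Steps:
$C = 10$
$w{\left(A,u \right)} = 6 + \left(12 + u\right) \left(A + 2 A \left(A + u\right)\right)$ ($w{\left(A,u \right)} = 6 + \left(A + \left(A + A\right) \left(u + A\right)\right) \left(u + 12\right) = 6 + \left(A + 2 A \left(A + u\right)\right) \left(12 + u\right) = 6 + \left(12 + u\right) \left(A + 2 A \left(A + u\right)\right)$)
$\left(w{\left(J{\left(I \right)},C \right)} + 133\right)^{2} = \left(\left(6 + 12 \cdot 3 + 24 \cdot 3^{2} + 2 \cdot 3 \cdot 10^{2} + 2 \cdot 10 \cdot 3^{2} + 25 \cdot 3 \cdot 10\right) + 133\right)^{2} = \left(\left(6 + 36 + 24 \cdot 9 + 2 \cdot 3 \cdot 100 + 2 \cdot 10 \cdot 9 + 750\right) + 133\right)^{2} = \left(\left(6 + 36 + 216 + 600 + 180 + 750\right) + 133\right)^{2} = \left(1788 + 133\right)^{2} = 1921^{2} = 3690241$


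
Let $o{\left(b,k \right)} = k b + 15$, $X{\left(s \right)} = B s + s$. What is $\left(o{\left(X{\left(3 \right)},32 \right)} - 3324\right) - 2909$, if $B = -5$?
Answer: $-6602$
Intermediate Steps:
$X{\left(s \right)} = - 4 s$ ($X{\left(s \right)} = - 5 s + s = - 4 s$)
$o{\left(b,k \right)} = 15 + b k$ ($o{\left(b,k \right)} = b k + 15 = 15 + b k$)
$\left(o{\left(X{\left(3 \right)},32 \right)} - 3324\right) - 2909 = \left(\left(15 + \left(-4\right) 3 \cdot 32\right) - 3324\right) - 2909 = \left(\left(15 - 384\right) - 3324\right) - 2909 = \left(-369 - 3324\right) - 2909 = -3693 - 2909 = -6602$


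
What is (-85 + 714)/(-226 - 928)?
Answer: -629/1154 ≈ -0.54506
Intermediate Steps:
(-85 + 714)/(-226 - 928) = 629/(-1154) = 629*(-1/1154) = -629/1154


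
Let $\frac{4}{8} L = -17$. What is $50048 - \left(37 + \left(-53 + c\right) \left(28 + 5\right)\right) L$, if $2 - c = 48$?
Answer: $-59772$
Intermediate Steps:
$c = -46$ ($c = 2 - 48 = -46$)
$L = -34$ ($L = 2 \left(-17\right) = -34$)
$50048 - \left(37 + \left(-53 + c\right) \left(28 + 5\right)\right) L = 50048 - \left(37 + \left(-53 - 46\right) \left(28 + 5\right)\right) \left(-34\right) = 50048 - \left(37 - 3267\right) \left(-34\right) = 50048 - \left(-3230\right) \left(-34\right) = 50048 - 109820 = -59772$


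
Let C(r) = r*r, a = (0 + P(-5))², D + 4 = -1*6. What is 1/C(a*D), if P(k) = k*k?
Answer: 1/39062500 ≈ 2.5600e-8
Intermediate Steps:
P(k) = k²
D = -10 (D = -4 - 1*6 = -4 - 6 = -10)
a = 625 (a = (0 + (-5)²)² = (0 + 25)² = 25² = 625)
C(r) = r²
1/C(a*D) = 1/((625*(-10))²) = 1/((-6250)²) = 1/39062500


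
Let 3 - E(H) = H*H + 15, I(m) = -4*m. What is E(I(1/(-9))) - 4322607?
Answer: -350132155/81 ≈ -4.3226e+6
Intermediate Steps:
E(H) = -12 - H**2 (E(H) = 3 - (H*H + 15) = 3 - (H**2 + 15) = 3 - (15 + H**2) = 3 + (-15 - H**2) = -12 - H**2)
E(I(1/(-9))) - 4322607 = (-12 - (-4/(-9))**2) - 4322607 = (-12 - (-4*(-1/9))**2) - 4322607 = (-12 - (4/9)**2) - 4322607 = (-12 - 1*16/81) - 4322607 = (-12 - 16/81) - 4322607 = -988/81 - 4322607 = -350132155/81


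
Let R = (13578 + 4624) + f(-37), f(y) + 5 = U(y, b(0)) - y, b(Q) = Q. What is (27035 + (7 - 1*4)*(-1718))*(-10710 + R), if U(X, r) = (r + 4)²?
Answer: 164982740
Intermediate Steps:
U(X, r) = (4 + r)²
f(y) = 11 - y (f(y) = -5 + ((4 + 0)² - y) = -5 + (4² - y) = -5 + (16 - y) = 11 - y)
R = 18250 (R = (13578 + 4624) + (11 - 1*(-37)) = 18202 + (11 + 37) = 18202 + 48 = 18250)
(27035 + (7 - 1*4)*(-1718))*(-10710 + R) = (27035 + (7 - 1*4)*(-1718))*(-10710 + 18250) = (27035 + (7 - 4)*(-1718))*7540 = (27035 + 3*(-1718))*7540 = (27035 - 5154)*7540 = 21881*7540 = 164982740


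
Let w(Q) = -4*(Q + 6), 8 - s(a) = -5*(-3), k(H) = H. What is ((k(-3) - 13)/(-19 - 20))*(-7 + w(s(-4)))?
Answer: -16/13 ≈ -1.2308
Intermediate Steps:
s(a) = -7 (s(a) = 8 - (-5)*(-3) = 8 - 1*15 = 8 - 15 = -7)
w(Q) = -24 - 4*Q (w(Q) = -4*(6 + Q) = -24 - 4*Q)
((k(-3) - 13)/(-19 - 20))*(-7 + w(s(-4))) = ((-3 - 13)/(-19 - 20))*(-7 + (-24 - 4*(-7))) = (-16/(-39))*(-7 + (-24 + 28)) = (-16*(-1/39))*(-7 + 4) = (16/39)*(-3) = -16/13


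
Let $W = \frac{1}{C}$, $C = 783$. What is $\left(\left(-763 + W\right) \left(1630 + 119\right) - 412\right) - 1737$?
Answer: $- \frac{348861413}{261} \approx -1.3366 \cdot 10^{6}$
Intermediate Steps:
$W = \frac{1}{783} \approx 0.0012771$
$\left(\left(-763 + W\right) \left(1630 + 119\right) - 412\right) - 1737 = \left(\left(-763 + \frac{1}{783}\right) \left(1630 + 119\right) - 412\right) - 1737 = \left(\left(- \frac{597428}{783}\right) 1749 - 412\right) - 1737 = \left(- \frac{348300524}{261} - 412\right) - 1737 = - \frac{348408056}{261} - 1737 = - \frac{348861413}{261}$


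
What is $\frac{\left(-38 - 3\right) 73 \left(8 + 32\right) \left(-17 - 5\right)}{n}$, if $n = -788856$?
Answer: $- \frac{329230}{98607} \approx -3.3388$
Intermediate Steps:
$\frac{\left(-38 - 3\right) 73 \left(8 + 32\right) \left(-17 - 5\right)}{n} = \frac{\left(-38 - 3\right) 73 \left(8 + 32\right) \left(-17 - 5\right)}{-788856} = \left(-38 - 3\right) 73 \cdot 40 \left(-22\right) \left(- \frac{1}{788856}\right) = \left(-41\right) 73 \left(-880\right) \left(- \frac{1}{788856}\right) = \left(-2993\right) \left(-880\right) \left(- \frac{1}{788856}\right) = 2633840 \left(- \frac{1}{788856}\right) = - \frac{329230}{98607}$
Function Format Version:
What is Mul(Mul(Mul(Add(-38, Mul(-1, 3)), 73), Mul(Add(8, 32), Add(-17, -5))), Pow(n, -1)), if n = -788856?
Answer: Rational(-329230, 98607) ≈ -3.3388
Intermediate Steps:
Mul(Mul(Mul(Add(-38, Mul(-1, 3)), 73), Mul(Add(8, 32), Add(-17, -5))), Pow(n, -1)) = Mul(Mul(Mul(Add(-38, Mul(-1, 3)), 73), Mul(Add(8, 32), Add(-17, -5))), Pow(-788856, -1)) = Mul(Mul(Mul(Add(-38, -3), 73), Mul(40, -22)), Rational(-1, 788856)) = Mul(Mul(Mul(-41, 73), -880), Rational(-1, 788856)) = Mul(Mul(-2993, -880), Rational(-1, 788856)) = Mul(2633840, Rational(-1, 788856)) = Rational(-329230, 98607)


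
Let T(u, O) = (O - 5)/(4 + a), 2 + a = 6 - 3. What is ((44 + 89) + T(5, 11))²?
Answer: 450241/25 ≈ 18010.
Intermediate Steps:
a = 1 (a = -2 + (6 - 3) = -2 + 3 = 1)
T(u, O) = -1 + O/5 (T(u, O) = (O - 5)/(4 + 1) = (-5 + O)/5 = (-5 + O)*(⅕) = -1 + O/5)
((44 + 89) + T(5, 11))² = ((44 + 89) + (-1 + (⅕)*11))² = (133 + (-1 + 11/5))² = (133 + 6/5)² = (671/5)² = 450241/25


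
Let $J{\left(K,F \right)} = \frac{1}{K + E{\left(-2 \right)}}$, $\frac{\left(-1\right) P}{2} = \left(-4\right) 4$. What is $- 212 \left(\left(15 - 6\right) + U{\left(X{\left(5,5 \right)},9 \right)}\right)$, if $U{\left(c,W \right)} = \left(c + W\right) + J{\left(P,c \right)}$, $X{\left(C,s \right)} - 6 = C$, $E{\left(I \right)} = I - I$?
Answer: $- \frac{49237}{8} \approx -6154.6$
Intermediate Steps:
$E{\left(I \right)} = 0$
$X{\left(C,s \right)} = 6 + C$
$P = 32$ ($P = - 2 \left(\left(-4\right) 4\right) = \left(-2\right) \left(-16\right) = 32$)
$J{\left(K,F \right)} = \frac{1}{K}$ ($J{\left(K,F \right)} = \frac{1}{K + 0} = \frac{1}{K}$)
$U{\left(c,W \right)} = \frac{1}{32} + W + c$ ($U{\left(c,W \right)} = \left(c + W\right) + \frac{1}{32} = \left(W + c\right) + \frac{1}{32} = \frac{1}{32} + W + c$)
$- 212 \left(\left(15 - 6\right) + U{\left(X{\left(5,5 \right)},9 \right)}\right) = - 212 \left(\left(15 - 6\right) + \left(\frac{1}{32} + 9 + \left(6 + 5\right)\right)\right) = - 212 \left(\left(15 - 6\right) + \left(\frac{1}{32} + 9 + 11\right)\right) = - 212 \left(9 + \frac{641}{32}\right) = \left(-212\right) \frac{929}{32} = - \frac{49237}{8}$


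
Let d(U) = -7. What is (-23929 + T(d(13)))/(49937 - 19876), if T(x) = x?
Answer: -23936/30061 ≈ -0.79625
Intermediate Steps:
(-23929 + T(d(13)))/(49937 - 19876) = (-23929 - 7)/(49937 - 19876) = -23936/30061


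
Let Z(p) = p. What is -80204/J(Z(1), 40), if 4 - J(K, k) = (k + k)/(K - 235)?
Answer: -2345967/127 ≈ -18472.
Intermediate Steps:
J(K, k) = 4 - 2*k/(-235 + K) (J(K, k) = 4 - (k + k)/(K - 235) = 4 - 2*k/(-235 + K))
-80204/J(Z(1), 40) = -80204*(-235 + 1)/(2*(-470 - 1*40 + 2*1)) = -80204*(-117/(-470 - 40 + 2)) = -80204/(2*(-1/234)*(-508)) = -80204/508/117 = -80204*117/508 = -2345967/127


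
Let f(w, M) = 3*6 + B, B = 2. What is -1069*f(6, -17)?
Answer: -21380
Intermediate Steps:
f(w, M) = 20 (f(w, M) = 3*6 + 2 = 18 + 2 = 20)
-1069*f(6, -17) = -1069*20 = -21380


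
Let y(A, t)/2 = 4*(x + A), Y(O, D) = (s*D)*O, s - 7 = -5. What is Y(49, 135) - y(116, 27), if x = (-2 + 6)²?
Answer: 12174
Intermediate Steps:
s = 2 (s = 7 - 5 = 2)
x = 16 (x = 4² = 16)
Y(O, D) = 2*D*O (Y(O, D) = (2*D)*O = 2*D*O)
y(A, t) = 128 + 8*A (y(A, t) = 2*(4*(16 + A)) = 2*(64 + 4*A) = 128 + 8*A)
Y(49, 135) - y(116, 27) = 2*135*49 - (128 + 8*116) = 13230 - (128 + 928) = 13230 - 1*1056 = 13230 - 1056 = 12174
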